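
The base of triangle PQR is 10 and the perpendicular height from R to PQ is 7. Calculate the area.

Area = (1/2) * base * height
Area = (1/2) * 10 * 7
Area = 35

35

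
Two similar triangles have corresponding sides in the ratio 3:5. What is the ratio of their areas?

The ratio of areas of similar triangles equals the square of the side ratio.
Side ratio = 3:5
Area ratio = (3/5)^2 = 9/25 = 9:25

9:25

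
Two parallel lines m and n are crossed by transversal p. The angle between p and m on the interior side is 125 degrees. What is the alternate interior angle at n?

Alternate interior angles formed by parallel lines and a transversal are equal.
The given angle is 125 degrees.
The alternate interior angle = 125 degrees.

125 degrees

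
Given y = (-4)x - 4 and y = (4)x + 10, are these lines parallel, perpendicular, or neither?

Slope of line 1: m1 = -4
Slope of line 2: m2 = 4
For parallel lines we need equal slopes: -4 != 4.
For perpendicular lines we need m1*m2 = -1: (-4)(4) = -16 != -1.
Since neither condition holds, the lines are neither parallel nor perpendicular.

Neither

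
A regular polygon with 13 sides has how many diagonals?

Each of the 13 vertices connects to 10 non-adjacent vertices via diagonals.
Total connections = 13 × 10 = 130, but each diagonal is counted twice.
Number of diagonals = 130 / 2 = 65.

65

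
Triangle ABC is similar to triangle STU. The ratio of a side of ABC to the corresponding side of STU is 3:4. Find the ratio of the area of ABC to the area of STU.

Area scales with the square of linear dimensions. If every length is multiplied by 3/4, then the area is multiplied by (3/4)^2 = 9/16.
The area ratio is 9:16.

9:16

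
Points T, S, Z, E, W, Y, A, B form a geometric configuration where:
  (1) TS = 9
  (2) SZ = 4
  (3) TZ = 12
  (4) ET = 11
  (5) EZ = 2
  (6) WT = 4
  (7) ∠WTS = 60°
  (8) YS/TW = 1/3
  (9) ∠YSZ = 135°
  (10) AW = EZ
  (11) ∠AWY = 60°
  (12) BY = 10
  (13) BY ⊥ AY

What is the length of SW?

Step 1: By the law of cosines on triangle STW: SW² = 9² + 4² − 2·9·4·cos(60°) = 61, so SW = √61.

Therefore, the length of SW = √61.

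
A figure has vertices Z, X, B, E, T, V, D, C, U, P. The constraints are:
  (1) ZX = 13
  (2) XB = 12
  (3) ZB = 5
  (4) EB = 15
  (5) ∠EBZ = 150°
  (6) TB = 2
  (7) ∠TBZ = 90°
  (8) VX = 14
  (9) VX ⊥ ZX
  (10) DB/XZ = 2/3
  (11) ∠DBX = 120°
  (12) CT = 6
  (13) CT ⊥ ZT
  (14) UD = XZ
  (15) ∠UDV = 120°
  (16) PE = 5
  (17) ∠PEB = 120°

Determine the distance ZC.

Step 1: By the law of cosines on triangle ZBT: ZT² = 5² + 2² − 2·5·2·cos(90°) = 29, so ZT = √29.
Step 2: By the law of cosines on triangle ZTC: ZC² = √29² + 6² − 2·√29·6·cos(90°) = 65, so ZC = √65.

Therefore, the length of ZC = √65.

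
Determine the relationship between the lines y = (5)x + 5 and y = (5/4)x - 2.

Slope of line 1: m1 = 5
Slope of line 2: m2 = 5/4
m1 != m2 and m1*m2 = 25/4 != -1. Neither.

Neither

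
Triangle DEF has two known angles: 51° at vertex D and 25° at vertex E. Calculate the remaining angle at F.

angle F = 180 - 51 - 25 = 104 degrees.

104 degrees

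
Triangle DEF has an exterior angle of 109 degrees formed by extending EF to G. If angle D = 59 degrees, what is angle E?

By the exterior angle theorem: exterior angle = sum of remote interior angles.
109 = 59 + angle E
angle E = 109 - 59 = 50 degrees

50 degrees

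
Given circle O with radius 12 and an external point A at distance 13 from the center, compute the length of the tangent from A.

tangent = √(d² - r²) = √(13² - 12²) = √(169 - 144) = √25 = 5

5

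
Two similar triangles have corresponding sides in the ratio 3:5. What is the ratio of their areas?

Area ratio = (side ratio)^2 = (3/5)^2 = 9:25.

9:25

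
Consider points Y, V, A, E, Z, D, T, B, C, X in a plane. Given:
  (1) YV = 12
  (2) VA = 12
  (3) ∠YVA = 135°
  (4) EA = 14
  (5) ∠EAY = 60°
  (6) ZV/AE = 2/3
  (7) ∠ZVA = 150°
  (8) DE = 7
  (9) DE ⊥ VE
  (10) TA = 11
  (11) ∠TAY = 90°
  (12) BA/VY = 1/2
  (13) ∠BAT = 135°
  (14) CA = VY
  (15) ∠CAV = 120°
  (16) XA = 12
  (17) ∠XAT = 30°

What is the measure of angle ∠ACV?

From the given relations: CA = VY = 12.
Step 1: By the law of cosines on triangle CAV: CV² = 12² + 12² − 2·12·12·cos(120°) = 432, so CV = 12·√3.
Step 2: By the inverse law of cosines on triangle ACV: cos(∠ACV) = (12² + (12·√3)² − 12²) / (2·12·12·√3) = 432/498.83 = 0.866, so ∠ACV = 30°.

Therefore, the measure of angle ∠ACV = 30°.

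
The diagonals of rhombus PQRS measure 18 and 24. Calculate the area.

Area = (18 * 24) / 2 = 432 / 2 = 216

216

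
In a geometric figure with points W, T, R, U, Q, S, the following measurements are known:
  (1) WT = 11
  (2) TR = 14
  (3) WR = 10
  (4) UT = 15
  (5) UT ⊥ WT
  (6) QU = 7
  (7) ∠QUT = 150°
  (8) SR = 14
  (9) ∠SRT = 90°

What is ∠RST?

Step 1: By the law of cosines on triangle SRT: ST² = 14² + 14² − 2·14·14·cos(90°) = 392, so ST = 14·√2.
Step 2: By the inverse law of cosines on triangle RST: cos(∠RST) = (14² + (14·√2)² − 14²) / (2·14·14·√2) = 392/554.37 = 0.7071, so ∠RST = 45°.

Therefore, the measure of angle ∠RST = 45°.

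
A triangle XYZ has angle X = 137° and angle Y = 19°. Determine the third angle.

angle Z = 180 - 137 - 19 = 24 degrees.

24 degrees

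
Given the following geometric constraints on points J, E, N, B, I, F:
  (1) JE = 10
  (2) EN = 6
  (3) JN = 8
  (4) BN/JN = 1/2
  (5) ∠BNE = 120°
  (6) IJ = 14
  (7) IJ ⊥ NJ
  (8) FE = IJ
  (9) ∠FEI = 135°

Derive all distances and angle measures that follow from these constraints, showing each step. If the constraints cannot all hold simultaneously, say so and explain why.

The constraints are consistent.

From the given relations:
  BN = 1/2·JN = 1/2·8 = 4
  FE = IJ = 14

Step 1: From EN = 6, NB = 4, and ∠ENB = 120°, by the law of cosines:
  EB² = EN² + NB² - 2·EN·NB·cos(120°) = 36 + 16 + 24 = 76
  EB = 2·√19

Step 2: From NJ = 8, JI = 14, and ∠NJI = 90°, by the law of cosines:
  NI² = NJ² + JI² - 2·NJ·JI·cos(90°) = 64 + 196 - 0 = 260
  NI = 2·√65

Step 3: From JE = 10, JN = 8, EN = 6, by the inverse law of cosines:
  cos(∠EJN) = (JE² + JN² - EN²) / (2·JE·JN)
  ∠EJN = 36.87°

Step 4: From EJ = 10, EN = 6, JN = 8, by the inverse law of cosines:
  cos(∠JEN) = (EJ² + EN² - JN²) / (2·EJ·EN)
  ∠JEN = 53.13°

Step 5: From NE = 6, NJ = 8, EJ = 10, by the inverse law of cosines:
  cos(∠ENJ) = (NE² + NJ² - EJ²) / (2·NE·NJ)
  ∠ENJ = 90°

Step 6: From EB = 2·√19, EN = 6, BN = 4, by the inverse law of cosines:
  cos(∠BEN) = (EB² + EN² - BN²) / (2·EB·EN)
  ∠BEN = 23.41°

Step 7: From NI = 2·√65, NJ = 8, IJ = 14, by the inverse law of cosines:
  cos(∠INJ) = (NI² + NJ² - IJ²) / (2·NI·NJ)
  ∠INJ = 60.26°

Step 8: From BE = 2·√19, BN = 4, EN = 6, by the inverse law of cosines:
  cos(∠EBN) = (BE² + BN² - EN²) / (2·BE·BN)
  ∠EBN = 36.59°

Step 9: From IJ = 14, IN = 2·√65, JN = 8, by the inverse law of cosines:
  cos(∠JIN) = (IJ² + IN² - JN²) / (2·IJ·IN)
  ∠JIN = 29.74°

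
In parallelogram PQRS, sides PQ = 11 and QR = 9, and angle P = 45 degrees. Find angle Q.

Consecutive angles are supplementary: angle Q = 180 - 45 = 135 degrees.

135 degrees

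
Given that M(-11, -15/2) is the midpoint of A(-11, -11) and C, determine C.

Using the midpoint formula: M = ((x1 + x2)/2, (y1 + y2)/2)
We know M = (-11, -15/2) and A = (-11, -11)
For x: -11 = (-11 + x2)/2, so x2 = 2*-11 - -11 = -11
For y: -15/2 = (-11 + y2)/2, so y2 = 2*-15/2 - -11 = -4
C = (-11, -4)

(-11, -4)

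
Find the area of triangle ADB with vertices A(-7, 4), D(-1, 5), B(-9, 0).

The Shoelace formula computes the area from vertex coordinates by summing cross products.
For vertices (-7,4), (-1,5), (-9,0):
Signed sum = -7*5 - -1*4 + -1*0 - -9*5 + -9*4 - -7*0
= -31 + 45 + -36 = -22
Area = (1/2)|-22| = 11.

11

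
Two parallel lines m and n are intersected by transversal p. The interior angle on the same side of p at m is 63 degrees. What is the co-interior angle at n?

Co-interior angles (same-side interior) formed by parallel lines and a transversal are supplementary (sum to 180 degrees).
The given angle is 63 degrees.
The co-interior angle = 180 - 63 = 117 degrees.

117 degrees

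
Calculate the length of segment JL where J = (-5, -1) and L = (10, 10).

The horizontal distance is |10 - -5| = 15 and the vertical distance is |10 - -1| = 11.
By the Pythagorean theorem, d = sqrt(15^2 + 11^2) = sqrt(346).

sqrt(346)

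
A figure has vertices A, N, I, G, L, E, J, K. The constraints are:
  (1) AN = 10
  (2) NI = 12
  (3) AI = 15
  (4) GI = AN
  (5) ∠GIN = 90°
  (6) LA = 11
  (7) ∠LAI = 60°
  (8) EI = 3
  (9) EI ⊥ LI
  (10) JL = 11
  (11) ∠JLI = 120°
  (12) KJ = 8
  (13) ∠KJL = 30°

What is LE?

Step 1: By the law of cosines on triangle LAI: LI² = 11² + 15² − 2·11·15·cos(60°) = 181, so LI = √181.
Step 2: By the law of cosines on triangle LIE: LE² = √181² + 3² − 2·√181·3·cos(90°) = 190, so LE = √190.

Therefore, the length of LE = √190.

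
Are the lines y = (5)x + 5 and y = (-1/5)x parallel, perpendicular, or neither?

Slope of line 1: m1 = 5
Slope of line 2: m2 = -1/5
Two lines are perpendicular when the product of their slopes is -1 (negative reciprocals).
m1 * m2 = (5) * (-1/5) = -1, confirming perpendicularity.

Perpendicular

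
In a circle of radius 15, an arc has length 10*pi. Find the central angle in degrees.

The full circumference is 2πr = 30*pi.
The arc is 10*pi / 30*pi = 1/3 of the full circle.
So the central angle = 1/3 × 360° = 120°.

120°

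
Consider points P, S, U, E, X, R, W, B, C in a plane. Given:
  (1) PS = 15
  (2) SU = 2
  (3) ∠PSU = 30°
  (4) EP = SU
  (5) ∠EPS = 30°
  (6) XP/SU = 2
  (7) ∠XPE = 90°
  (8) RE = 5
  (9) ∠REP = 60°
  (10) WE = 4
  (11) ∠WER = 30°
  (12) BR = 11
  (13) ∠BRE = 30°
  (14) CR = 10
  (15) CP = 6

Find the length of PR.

From the given relations: EP = SU = 2.
Step 1: By the law of cosines on triangle PER: PR² = 2² + 5² − 2·2·5·cos(60°) = 19, so PR = √19.

Therefore, the length of PR = √19.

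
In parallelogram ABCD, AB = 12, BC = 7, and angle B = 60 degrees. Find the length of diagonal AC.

Using the law of cosines:
d^2 = 12^2 + 7^2 - 2(12)(7)cos(60 degrees)
d^2 = 144 + 49 - 168*1/2
d^2 = 109
d = sqrt(109)

sqrt(109)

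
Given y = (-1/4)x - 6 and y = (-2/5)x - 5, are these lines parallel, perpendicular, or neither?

Slope of line 1: m1 = -1/4
Slope of line 2: m2 = -2/5
m1 != m2 (-1/4 != -2/5), so not parallel.
m1 * m2 = (-1/4) * (-2/5) = 1/10 != -1, so not perpendicular.
The lines are neither parallel nor perpendicular.

Neither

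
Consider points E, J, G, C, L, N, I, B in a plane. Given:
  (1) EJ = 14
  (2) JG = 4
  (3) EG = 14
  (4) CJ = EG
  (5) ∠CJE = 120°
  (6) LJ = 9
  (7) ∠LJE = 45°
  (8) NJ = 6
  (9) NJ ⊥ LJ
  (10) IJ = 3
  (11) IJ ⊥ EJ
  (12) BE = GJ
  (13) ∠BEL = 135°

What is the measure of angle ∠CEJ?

From the given relations: CJ = EG = 14.
Step 1: By the law of cosines on triangle EJC: EC² = 14² + 14² − 2·14·14·cos(120°) = 588, so EC = 14·√3.
Step 2: By the inverse law of cosines on triangle CEJ: cos(∠CEJ) = ((14·√3)² + 14² − 14²) / (2·14·√3·14) = 588/678.96 = 0.866, so ∠CEJ = 30°.

Therefore, the measure of angle ∠CEJ = 30°.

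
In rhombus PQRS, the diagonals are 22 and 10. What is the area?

The diagonals of a rhombus divide it into four right triangles.
Each triangle has legs 22/ 2 = 11 and 10/2 = 5, so each has area (1/2)*11*5 = 55/2.
Four such triangles give total area = (d1 * d2) / 2 = 110.

110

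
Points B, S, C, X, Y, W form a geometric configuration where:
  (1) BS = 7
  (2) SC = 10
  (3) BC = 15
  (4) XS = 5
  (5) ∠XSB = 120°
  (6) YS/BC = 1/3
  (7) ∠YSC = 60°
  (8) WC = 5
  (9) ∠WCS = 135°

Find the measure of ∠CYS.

From the given relations: YS = 1/3·BC = 1/3·15 = 5.
Step 1: By the law of cosines on triangle YSC: YC² = 5² + 10² − 2·5·10·cos(60°) = 75, so YC = 5·√3.
Step 2: By the inverse law of cosines on triangle CYS: cos(∠CYS) = ((5·√3)² + 5² − 10²) / (2·5·√3·5) = 0/86.6 = 0, so ∠CYS = 90°.

Therefore, the measure of angle ∠CYS = 90°.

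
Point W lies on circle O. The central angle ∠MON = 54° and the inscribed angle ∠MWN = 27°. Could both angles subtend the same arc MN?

By the inscribed angle theorem, if both angles subtend the same arc, the inscribed angle must be half the central angle.
Half of 54° = 27°, which equals the given inscribed angle of 27°.
Therefore, yes, they correspond to the same arc.

Yes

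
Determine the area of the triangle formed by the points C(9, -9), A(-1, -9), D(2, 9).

The Shoelace formula computes the area from vertex coordinates by summing cross products.
For vertices (9,-9), (-1,-9), (2,9):
Signed sum = 9*-9 - -1*-9 + -1*9 - 2*-9 + 2*-9 - 9*9
= -90 + 9 + -99 = -180
Area = (1/2)|-180| = 90.

90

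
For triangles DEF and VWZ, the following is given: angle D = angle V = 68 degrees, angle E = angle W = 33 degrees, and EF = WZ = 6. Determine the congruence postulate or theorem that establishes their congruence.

The given information matches AAS: Two pairs of corresponding angles and a non-included side are equal (Angle-Angle-Side).

AAS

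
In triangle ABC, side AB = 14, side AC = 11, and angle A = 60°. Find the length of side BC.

By the law of cosines: BC^2 = AB^2 + AC^2 - 2*AB*AC*cos(A)
BC^2 = 14^2 + 11^2 - 2*14*11*cos(60°)
BC^2 = 196 + 121 - 308*(1/2)
BC^2 = 163
BC = sqrt(163)

sqrt(163)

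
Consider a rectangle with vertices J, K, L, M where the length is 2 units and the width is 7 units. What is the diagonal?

Using the Pythagorean theorem:
d² = 2² + 7² = 4 + 49 = 53
d = sqrt(53)

sqrt(53)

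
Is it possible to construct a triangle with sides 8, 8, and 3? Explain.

For three segments to close into a triangle, no single side can be as long as the other two combined.
The longest side is 8, and 3 + 8 = 11 > 8.
A triangle can be formed.

Yes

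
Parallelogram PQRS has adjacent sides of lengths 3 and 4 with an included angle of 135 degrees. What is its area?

Area = 3 * 4 * sin(135°) = 12 * sqrt(2)/2 = 6*sqrt(2)

6*sqrt(2)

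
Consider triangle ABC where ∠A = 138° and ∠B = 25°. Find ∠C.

Let angle C = x. Then 138 + 25 + x = 180.
x = 180 - 163 = 17 degrees.

17 degrees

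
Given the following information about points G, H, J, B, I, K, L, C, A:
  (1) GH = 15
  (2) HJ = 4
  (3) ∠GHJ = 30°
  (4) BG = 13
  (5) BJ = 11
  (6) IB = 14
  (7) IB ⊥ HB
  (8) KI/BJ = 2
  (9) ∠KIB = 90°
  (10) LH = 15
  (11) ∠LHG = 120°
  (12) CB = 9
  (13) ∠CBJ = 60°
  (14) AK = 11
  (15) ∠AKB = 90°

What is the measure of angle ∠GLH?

Step 1: By the law of cosines on triangle LHG: LG² = 15² + 15² − 2·15·15·cos(120°) = 675, so LG = 15·√3.
Step 2: By the inverse law of cosines on triangle GLH: cos(∠GLH) = ((15·√3)² + 15² − 15²) / (2·15·√3·15) = 675/779.42 = 0.866, so ∠GLH = 30°.

Therefore, the measure of angle ∠GLH = 30°.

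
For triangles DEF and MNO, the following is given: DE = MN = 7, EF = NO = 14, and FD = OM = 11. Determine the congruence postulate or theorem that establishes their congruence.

The given information provides:
DE = MN = 7, EF = NO = 14, and FD = OM = 11
This matches the SSS congruence theorem.
All three pairs of corresponding sides are equal (Side-Side-Side).

SSS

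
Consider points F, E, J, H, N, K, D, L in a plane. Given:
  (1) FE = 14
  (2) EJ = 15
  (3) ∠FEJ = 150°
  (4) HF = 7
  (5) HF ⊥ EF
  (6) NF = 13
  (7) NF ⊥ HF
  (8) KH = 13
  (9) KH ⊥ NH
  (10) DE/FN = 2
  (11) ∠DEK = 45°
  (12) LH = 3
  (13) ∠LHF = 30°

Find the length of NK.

Step 1: By the law of cosines on triangle NFH: NH² = 13² + 7² − 2·13·7·cos(90°) = 218, so NH ≈ 14.76.
Step 2: By the law of cosines on triangle NHK: NK² = 14.76² + 13² − 2·14.76·13·cos(90°) = 387, so NK = 3·√43.

Therefore, the length of NK = 3·√43.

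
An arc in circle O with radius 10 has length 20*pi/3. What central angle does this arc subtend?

θ = 360 × 20*pi/3 / (2π × 10) = 120° (rearranging arc length formula).

120°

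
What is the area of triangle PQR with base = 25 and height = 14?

Area = (1/2) * base * height
Area = (1/2) * 25 * 14
Area = 175

175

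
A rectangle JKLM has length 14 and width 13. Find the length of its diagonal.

d = sqrt(14^2 + 13^2) = sqrt(365)

sqrt(365)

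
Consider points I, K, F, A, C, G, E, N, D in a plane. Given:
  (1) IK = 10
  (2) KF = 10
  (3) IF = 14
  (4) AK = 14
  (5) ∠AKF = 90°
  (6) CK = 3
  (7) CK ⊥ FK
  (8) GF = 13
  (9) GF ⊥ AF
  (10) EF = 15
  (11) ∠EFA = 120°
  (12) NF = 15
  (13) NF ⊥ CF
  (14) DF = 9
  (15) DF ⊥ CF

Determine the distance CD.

Step 1: By the law of cosines on triangle FKC: FC² = 10² + 3² − 2·10·3·cos(90°) = 109, so FC = √109.
Step 2: By the law of cosines on triangle CFD: CD² = √109² + 9² − 2·√109·9·cos(90°) = 190, so CD = √190.

Therefore, the length of CD = √190.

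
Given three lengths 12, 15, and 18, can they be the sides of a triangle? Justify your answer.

For three segments to close into a triangle, no single side can be as long as the other two combined.
The longest side is 18, and 12 + 15 = 27 > 18.
A triangle can be formed.

Yes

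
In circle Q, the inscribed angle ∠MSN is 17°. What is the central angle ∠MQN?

Central angle = 2 × 17° = 34° (inscribed angle theorem).

34°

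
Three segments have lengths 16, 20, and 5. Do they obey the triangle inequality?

Yes.
The triangle inequality requires that the sum of any two sides exceeds the third.
Here 5 + 16 = 21 > 20, so the condition is met.

Yes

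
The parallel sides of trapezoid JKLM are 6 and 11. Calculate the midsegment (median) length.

The midsegment (median) of a trapezoid connects the midpoints of the non-parallel sides.
Its length is the average of the two bases: (6 + 11) / 2 = 17/2.

17/2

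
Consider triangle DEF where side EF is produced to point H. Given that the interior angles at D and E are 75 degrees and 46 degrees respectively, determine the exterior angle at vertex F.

By the exterior angle theorem, an exterior angle of a triangle equals the sum of the two remote interior angles.
Exterior angle = angle D + angle E
Exterior angle = 75 + 46 = 121 degrees

121 degrees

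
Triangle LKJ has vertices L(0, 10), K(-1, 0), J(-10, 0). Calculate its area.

Shoelace: Area = (1/2)|0(0-0) + -1(0-10) + -10(10-0)| = (1/2)(90) = 45

45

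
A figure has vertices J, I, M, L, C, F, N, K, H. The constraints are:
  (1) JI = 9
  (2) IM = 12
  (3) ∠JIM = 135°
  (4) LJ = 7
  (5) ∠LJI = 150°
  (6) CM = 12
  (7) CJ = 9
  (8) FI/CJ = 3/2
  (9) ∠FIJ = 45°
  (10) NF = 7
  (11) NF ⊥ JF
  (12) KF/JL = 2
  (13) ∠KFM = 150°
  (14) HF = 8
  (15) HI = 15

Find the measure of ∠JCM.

Step 1: By the law of cosines on triangle JIM: JM² = 9² + 12² − 2·9·12·cos(135°) = 377.74, so JM ≈ 19.44.
Step 2: By the inverse law of cosines on triangle JCM: cos(∠JCM) = (9² + 12² − 19.44²) / (2·9·12) = -152.74/216 = -0.7071, so ∠JCM = 135°.

Therefore, the measure of angle ∠JCM = 135°.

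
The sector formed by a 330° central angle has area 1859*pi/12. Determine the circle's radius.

r² = 360 × 1859*pi/12 / (π × 330) = 169, so r = 13.

13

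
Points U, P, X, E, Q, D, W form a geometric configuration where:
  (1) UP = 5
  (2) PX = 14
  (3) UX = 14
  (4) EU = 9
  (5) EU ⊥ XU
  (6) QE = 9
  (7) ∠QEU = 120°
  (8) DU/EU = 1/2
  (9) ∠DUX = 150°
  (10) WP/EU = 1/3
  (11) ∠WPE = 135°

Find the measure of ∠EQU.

Step 1: By the law of cosines on triangle QEU: QU² = 9² + 9² − 2·9·9·cos(120°) = 243, so QU = 9·√3.
Step 2: By the inverse law of cosines on triangle EQU: cos(∠EQU) = (9² + (9·√3)² − 9²) / (2·9·9·√3) = 243/280.59 = 0.866, so ∠EQU = 30°.

Therefore, the measure of angle ∠EQU = 30°.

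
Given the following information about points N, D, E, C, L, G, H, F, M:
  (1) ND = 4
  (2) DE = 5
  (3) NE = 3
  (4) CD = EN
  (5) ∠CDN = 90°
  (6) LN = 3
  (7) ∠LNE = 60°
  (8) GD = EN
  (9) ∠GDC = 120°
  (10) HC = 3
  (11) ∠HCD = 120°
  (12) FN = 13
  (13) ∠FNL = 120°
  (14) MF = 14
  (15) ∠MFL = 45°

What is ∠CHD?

From the given relations: CD = EN = 3.
Step 1: By the law of cosines on triangle HCD: HD² = 3² + 3² − 2·3·3·cos(120°) = 27, so HD = 3·√3.
Step 2: By the inverse law of cosines on triangle CHD: cos(∠CHD) = (3² + (3·√3)² − 3²) / (2·3·3·√3) = 27/31.18 = 0.866, so ∠CHD = 30°.

Therefore, the measure of angle ∠CHD = 30°.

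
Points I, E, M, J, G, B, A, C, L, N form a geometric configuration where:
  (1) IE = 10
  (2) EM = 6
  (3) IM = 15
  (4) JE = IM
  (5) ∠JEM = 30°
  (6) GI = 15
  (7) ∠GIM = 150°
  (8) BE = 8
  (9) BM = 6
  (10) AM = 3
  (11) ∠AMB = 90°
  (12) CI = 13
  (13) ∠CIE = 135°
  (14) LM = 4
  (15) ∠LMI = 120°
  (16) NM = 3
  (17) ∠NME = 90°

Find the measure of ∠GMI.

Step 1: By the law of cosines on triangle MIG: MG² = 15² + 15² − 2·15·15·cos(150°) = 839.71, so MG ≈ 28.98.
Step 2: By the inverse law of cosines on triangle GMI: cos(∠GMI) = (28.98² + 15² − 15²) / (2·28.98·15) = 839.71/869.33 = 0.9659, so ∠GMI = 15°.

Therefore, the measure of angle ∠GMI = 15°.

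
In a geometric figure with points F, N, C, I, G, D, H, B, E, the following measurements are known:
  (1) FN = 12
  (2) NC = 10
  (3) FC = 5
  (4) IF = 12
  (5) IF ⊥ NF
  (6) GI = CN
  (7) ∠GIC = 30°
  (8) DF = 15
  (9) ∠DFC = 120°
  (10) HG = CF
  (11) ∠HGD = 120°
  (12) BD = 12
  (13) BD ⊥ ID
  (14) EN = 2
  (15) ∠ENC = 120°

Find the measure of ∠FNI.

Step 1: By the law of cosines on triangle NFI: NI² = 12² + 12² − 2·12·12·cos(90°) = 288, so NI = 12·√2.
Step 2: By the inverse law of cosines on triangle FNI: cos(∠FNI) = (12² + (12·√2)² − 12²) / (2·12·12·√2) = 288/407.29 = 0.7071, so ∠FNI = 45°.

Therefore, the measure of angle ∠FNI = 45°.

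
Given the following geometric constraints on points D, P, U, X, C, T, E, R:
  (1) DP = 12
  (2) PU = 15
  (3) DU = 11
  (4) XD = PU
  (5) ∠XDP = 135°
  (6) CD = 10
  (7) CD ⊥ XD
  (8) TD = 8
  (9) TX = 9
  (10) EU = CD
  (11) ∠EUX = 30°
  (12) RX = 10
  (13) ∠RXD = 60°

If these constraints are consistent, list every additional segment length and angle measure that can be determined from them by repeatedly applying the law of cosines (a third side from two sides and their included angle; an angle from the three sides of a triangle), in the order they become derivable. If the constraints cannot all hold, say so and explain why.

The constraints are consistent. Derivable facts, in order:
After 1 step:
- DR = 5·√7
- PX ≈ 24.97
- XC = 5·√13
- ∠DPU = 46.46°
- ∠DTX = 123.75°
- ∠DUP = 52.26°
- ∠DXT = 26.32°
- ∠PDU = 81.29°
- ∠TDX = 29.93°
After 2 steps:
- ∠CXD = 33.69°
- ∠DCX = 56.31°
- ∠DPX = 25.14°
- ∠DRX = 79.11°
- ∠DXP = 19.86°
- ∠RDX = 40.89°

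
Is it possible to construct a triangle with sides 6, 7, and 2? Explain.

For three segments to close into a triangle, no single side can be as long as the other two combined.
The longest side is 7, and 2 + 6 = 8 > 7.
A triangle can be formed.

Yes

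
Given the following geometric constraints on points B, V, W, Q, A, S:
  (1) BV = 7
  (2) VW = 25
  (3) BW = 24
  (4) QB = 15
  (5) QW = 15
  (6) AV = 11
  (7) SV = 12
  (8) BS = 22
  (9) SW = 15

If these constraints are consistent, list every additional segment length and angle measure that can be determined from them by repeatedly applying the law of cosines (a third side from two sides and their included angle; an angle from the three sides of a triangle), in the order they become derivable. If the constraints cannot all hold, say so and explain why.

These constraints are not satisfiable: by the triangle inequality in triangle VBS, (1) BV = 7 and (7) SV = 12 force BS ≤ 7 + 12 = 19, but (8) says BS = 22. No planar figure meets all of them, so nothing further can be derived.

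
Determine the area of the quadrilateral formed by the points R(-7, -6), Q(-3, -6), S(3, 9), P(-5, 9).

Using the Shoelace formula for a quadrilateral (vertices in order):
Area = (1/2)|sum of (x_i * y_(i+1) - x_(i+1) * y_i)|
Terms: (-7*-6 - -3*-6) = 24, (-3*9 - 3*-6) = -9, (3*9 - -5*9) = 72, (-5*-6 - -7*9) = 93
Sum = 180
Area = (1/2)(180) = 90

90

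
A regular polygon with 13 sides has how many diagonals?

Each of the 13 vertices connects to 10 non-adjacent vertices via diagonals.
Total connections = 13 × 10 = 130, but each diagonal is counted twice.
Number of diagonals = 130 / 2 = 65.

65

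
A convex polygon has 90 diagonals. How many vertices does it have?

Using d = n(n - 3)/2, we solve 90 = n(n - 3)/2.
So n(n - 3) = 180.
Testing n = 15: 15 * 12 = 180 = 180. Correct.
The polygon has 15 sides.

15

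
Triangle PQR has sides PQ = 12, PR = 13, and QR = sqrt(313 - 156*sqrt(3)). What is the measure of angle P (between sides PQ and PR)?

When all three sides of a triangle are known, the law of cosines can be rearranged to find any angle.
cos(C) = (a² + b² - c²) / (2ab) gives cos(P) = sqrt(3)/2.
Taking the inverse cosine: P = 30°.

30°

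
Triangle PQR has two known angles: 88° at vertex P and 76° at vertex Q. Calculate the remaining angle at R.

Let angle R = x. Then 88 + 76 + x = 180.
x = 180 - 164 = 16 degrees.

16 degrees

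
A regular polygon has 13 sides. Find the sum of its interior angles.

The sum of interior angles of an n-sided polygon is (n - 2) * 180.
For n = 13: (13 - 2) * 180 = 11 * 180 = 1980 degrees.

1980 degrees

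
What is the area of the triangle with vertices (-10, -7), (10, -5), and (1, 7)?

Using the Shoelace formula for a triangle:
Area = (1/2)|x0(y1 - y2) + x1(y2 - y0) + x2(y0 - y1)|
Area = (1/2)|-10(-5 - 7) + 10(7 - -7) + 1(-7 - -5)|
Area = (1/2)|120 + 140 + -2|
Area = (1/2)|258|
Area = (1/2)(258)
Area = 129

129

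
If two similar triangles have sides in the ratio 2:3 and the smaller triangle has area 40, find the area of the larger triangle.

Area ratio = (2/3)^2 = 4/9. Area of the larger triangle = 40 * 9/4 = 90.

90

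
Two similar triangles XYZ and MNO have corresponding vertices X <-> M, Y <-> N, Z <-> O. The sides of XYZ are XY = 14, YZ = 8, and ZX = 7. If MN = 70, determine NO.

Similar triangles have proportional sides. Setting up the proportion:
MN / XY = NO / YZ
70 / 14 = NO / 8
NO = 8 * 70 / 14 = 40.

40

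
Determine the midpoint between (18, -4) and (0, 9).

The midpoint is the point halfway along the segment.
Move half the horizontal distance: 18 + (0 - 18)/2 = 18 + -18/2 = 9
Move half the vertical distance: -4 + (9 - -4)/2 = -4 + 13/2 = 5/2
Midpoint = (9, 5/2)

(9, 5/2)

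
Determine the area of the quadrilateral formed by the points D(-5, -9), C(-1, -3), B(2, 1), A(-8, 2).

Shoelace: sum of cross terms = 105, Area = (1/2)|105| = 105/2

105/2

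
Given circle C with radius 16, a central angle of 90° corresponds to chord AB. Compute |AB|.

Drop a perpendicular from the center to the chord, bisecting both the chord and the central angle.
Each half-chord = r sin(θ/2) = 16 sin(45°).
The full chord = 2 × 16 × sin(45°) = 16*sqrt(2).

16*sqrt(2)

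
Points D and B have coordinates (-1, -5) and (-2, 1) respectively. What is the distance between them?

The horizontal distance is |-2 - -1| = 1 and the vertical distance is |1 - -5| = 6.
By the Pythagorean theorem, d = sqrt(1^2 + 6^2) = sqrt(37).

sqrt(37)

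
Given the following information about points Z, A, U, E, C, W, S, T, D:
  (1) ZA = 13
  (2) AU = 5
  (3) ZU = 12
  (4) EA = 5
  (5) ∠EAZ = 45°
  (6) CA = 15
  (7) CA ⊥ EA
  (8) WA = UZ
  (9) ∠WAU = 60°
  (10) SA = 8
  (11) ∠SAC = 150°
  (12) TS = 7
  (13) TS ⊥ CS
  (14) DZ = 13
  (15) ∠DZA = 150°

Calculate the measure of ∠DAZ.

Step 1: By the law of cosines on triangle AZD: AD² = 13² + 13² − 2·13·13·cos(150°) = 630.72, so AD ≈ 25.11.
Step 2: By the inverse law of cosines on triangle DAZ: cos(∠DAZ) = (25.11² + 13² − 13²) / (2·25.11·13) = 630.72/652.97 = 0.9659, so ∠DAZ = 15°.

Therefore, the measure of angle ∠DAZ = 15°.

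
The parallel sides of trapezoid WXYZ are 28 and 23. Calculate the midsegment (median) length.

midsegment = (28 + 23) / 2 = 51 / 2 = 51/2

51/2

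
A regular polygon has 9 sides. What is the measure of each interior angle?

Each interior angle of a regular n-gon is (n - 2) * 180 / n.
For n = 9: (9 - 2) * 180 / 9 = 1260/9 = 140 degrees.

140 degrees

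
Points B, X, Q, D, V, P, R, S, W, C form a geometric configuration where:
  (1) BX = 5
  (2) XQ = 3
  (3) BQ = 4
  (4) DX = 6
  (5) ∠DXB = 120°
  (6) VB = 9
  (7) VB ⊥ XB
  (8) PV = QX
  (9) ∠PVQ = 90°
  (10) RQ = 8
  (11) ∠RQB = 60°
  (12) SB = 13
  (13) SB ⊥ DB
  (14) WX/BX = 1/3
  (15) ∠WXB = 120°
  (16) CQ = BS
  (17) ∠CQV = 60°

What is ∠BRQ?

Step 1: By the law of cosines on triangle RQB: RB² = 8² + 4² − 2·8·4·cos(60°) = 48, so RB = 4·√3.
Step 2: By the inverse law of cosines on triangle BRQ: cos(∠BRQ) = ((4·√3)² + 8² − 4²) / (2·4·√3·8) = 96/110.85 = 0.866, so ∠BRQ = 30°.

Therefore, the measure of angle ∠BRQ = 30°.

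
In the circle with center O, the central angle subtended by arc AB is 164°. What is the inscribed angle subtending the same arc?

Inscribed angle = 164° / 2 = 82° (inscribed angle theorem).

82°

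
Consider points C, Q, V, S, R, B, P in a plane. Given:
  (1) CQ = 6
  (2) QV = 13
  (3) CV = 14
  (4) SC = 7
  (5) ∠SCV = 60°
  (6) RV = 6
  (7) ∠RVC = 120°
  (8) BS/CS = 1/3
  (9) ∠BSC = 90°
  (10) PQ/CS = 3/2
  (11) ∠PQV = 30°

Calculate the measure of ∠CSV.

Step 1: By the law of cosines on triangle SCV: SV² = 7² + 14² − 2·7·14·cos(60°) = 147, so SV = 7·√3.
Step 2: By the inverse law of cosines on triangle CSV: cos(∠CSV) = (7² + (7·√3)² − 14²) / (2·7·7·√3) = 0/169.74 = 0, so ∠CSV = 90°.

Therefore, the measure of angle ∠CSV = 90°.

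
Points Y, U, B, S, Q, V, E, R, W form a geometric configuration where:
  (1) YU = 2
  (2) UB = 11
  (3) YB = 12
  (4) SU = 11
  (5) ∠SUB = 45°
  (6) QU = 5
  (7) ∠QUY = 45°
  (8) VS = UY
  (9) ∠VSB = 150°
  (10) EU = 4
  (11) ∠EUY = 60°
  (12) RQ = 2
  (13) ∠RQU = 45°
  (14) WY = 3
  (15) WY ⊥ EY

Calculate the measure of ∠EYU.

Step 1: By the law of cosines on triangle YUE: YE² = 2² + 4² − 2·2·4·cos(60°) = 12, so YE = 2·√3.
Step 2: By the inverse law of cosines on triangle EYU: cos(∠EYU) = ((2·√3)² + 2² − 4²) / (2·2·√3·2) = 0/13.86 = 0, so ∠EYU = 90°.

Therefore, the measure of angle ∠EYU = 90°.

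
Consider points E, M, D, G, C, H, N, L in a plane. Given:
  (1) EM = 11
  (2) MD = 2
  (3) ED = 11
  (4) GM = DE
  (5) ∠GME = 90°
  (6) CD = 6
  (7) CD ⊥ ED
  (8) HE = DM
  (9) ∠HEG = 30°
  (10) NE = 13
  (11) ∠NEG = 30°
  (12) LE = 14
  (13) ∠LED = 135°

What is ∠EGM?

From the given relations: GM = DE = 11.
Step 1: By the law of cosines on triangle GME: GE² = 11² + 11² − 2·11·11·cos(90°) = 242, so GE = 11·√2.
Step 2: By the inverse law of cosines on triangle EGM: cos(∠EGM) = ((11·√2)² + 11² − 11²) / (2·11·√2·11) = 242/342.24 = 0.7071, so ∠EGM = 45°.

Therefore, the measure of angle ∠EGM = 45°.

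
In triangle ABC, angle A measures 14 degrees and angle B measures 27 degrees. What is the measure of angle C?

angle C = 180 - 14 - 27 = 139 degrees.

139 degrees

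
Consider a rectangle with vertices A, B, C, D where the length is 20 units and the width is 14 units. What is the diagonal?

A rectangle's diagonal splits it into two right triangles, with the diagonal as the hypotenuse.
By the Pythagorean theorem, d^2 = 20^2 + 14^2 = 596.
Therefore d = sqrt(596) = 2*sqrt(149).

2*sqrt(149)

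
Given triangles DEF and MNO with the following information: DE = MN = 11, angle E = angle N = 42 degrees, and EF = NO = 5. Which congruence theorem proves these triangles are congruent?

The given information matches SAS: Two pairs of corresponding sides and the included angle are equal (Side-Angle-Side).

SAS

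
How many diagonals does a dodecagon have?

Total line segments between 12 vertices = C(12,2) = 66.
Subtract the 12 sides: 66 - 12 = 54 diagonals.

54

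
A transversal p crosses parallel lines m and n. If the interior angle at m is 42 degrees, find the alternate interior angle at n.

Alternate interior angles are equal: 42 degrees.

42 degrees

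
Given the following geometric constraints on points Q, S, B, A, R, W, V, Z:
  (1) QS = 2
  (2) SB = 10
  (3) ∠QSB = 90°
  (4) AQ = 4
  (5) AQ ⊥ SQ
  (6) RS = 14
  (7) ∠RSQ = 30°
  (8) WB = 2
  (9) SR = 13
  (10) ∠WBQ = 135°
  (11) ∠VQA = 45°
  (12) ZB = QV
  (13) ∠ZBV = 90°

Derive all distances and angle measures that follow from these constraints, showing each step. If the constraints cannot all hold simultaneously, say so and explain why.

These constraints are not satisfiable: (6) RS = 14 and (9) SR = 13 assign two different lengths to the same segment. No planar figure meets all of them, so nothing further can be derived.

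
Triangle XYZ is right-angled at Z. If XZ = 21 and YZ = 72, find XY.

XY = sqrt(21^2 + 72^2) = sqrt(5625) = 75

75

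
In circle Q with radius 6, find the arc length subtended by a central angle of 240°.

The full circumference is 2πr = 2π(6) = 12*pi.
The arc spans 240° out of 360°, which is a fraction of 2/3.
Arc length = 12*pi × 2/3 = 8*pi.

8*pi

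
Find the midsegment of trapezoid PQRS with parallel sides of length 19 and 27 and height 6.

The midsegment of a trapezoid = (base1 + base2) / 2
midsegment = (19 + 27) / 2
midsegment = 46 / 2
midsegment = 23

23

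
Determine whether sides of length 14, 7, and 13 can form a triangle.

Yes.
The triangle inequality requires that the sum of any two sides exceeds the third.
Here 7 + 13 = 20 > 14, so the condition is met.

Yes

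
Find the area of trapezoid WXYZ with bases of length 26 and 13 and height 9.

Area of a trapezoid = (base1 + base2) * height / 2
Area = (26 + 13) * 9 / 2
Area = 39 * 9 / 2
Area = 351 / 2
Area = 351/2

351/2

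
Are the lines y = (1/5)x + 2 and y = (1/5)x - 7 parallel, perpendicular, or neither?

Slope of line 1: m1 = 1/5
Slope of line 2: m2 = 1/5
Since m1 = m2 = 1/5, the lines are parallel.

Parallel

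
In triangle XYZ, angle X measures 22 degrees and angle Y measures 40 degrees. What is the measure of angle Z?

angle Z = 180 - 22 - 40 = 118 degrees.

118 degrees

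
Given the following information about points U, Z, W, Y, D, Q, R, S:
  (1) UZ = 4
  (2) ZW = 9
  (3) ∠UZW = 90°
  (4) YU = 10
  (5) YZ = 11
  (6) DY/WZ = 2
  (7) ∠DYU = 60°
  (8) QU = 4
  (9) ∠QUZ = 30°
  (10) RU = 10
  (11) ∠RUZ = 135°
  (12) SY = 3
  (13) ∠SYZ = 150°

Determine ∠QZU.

Step 1: By the law of cosines on triangle ZUQ: ZQ² = 4² + 4² − 2·4·4·cos(30°) = 4.29, so ZQ ≈ 2.07.
Step 2: By the inverse law of cosines on triangle QZU: cos(∠QZU) = (2.07² + 4² − 4²) / (2·2.07·4) = 4.29/16.56 = 0.2588, so ∠QZU = 75°.

Therefore, the measure of angle ∠QZU = 75°.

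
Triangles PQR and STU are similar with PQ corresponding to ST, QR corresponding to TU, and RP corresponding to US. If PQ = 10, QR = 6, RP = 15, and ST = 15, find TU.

k = 15/10 = 3/2. TU = 3/2 * 6 = 9.

9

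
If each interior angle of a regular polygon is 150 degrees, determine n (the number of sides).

Exterior angle = 180 - 150 = 30. n = 360 / 30 = 12.

12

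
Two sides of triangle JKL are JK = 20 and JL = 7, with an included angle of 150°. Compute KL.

Law of cosines: KL^2 = 20^2 + 7^2 - 2(20)(7)cos(150°) = 140*sqrt(3) + 449, so KL = sqrt(140*sqrt(3) + 449).

sqrt(140*sqrt(3) + 449)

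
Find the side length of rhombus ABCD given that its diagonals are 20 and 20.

In a rhombus, the diagonals bisect each other perpendicularly, creating four congruent right triangles.
Each triangle has legs 10 (half of 20) and 10 (half of 20).
The hypotenuse of each right triangle is a side of the rhombus:
side = sqrt(10^2 + 10^2) = sqrt(200) = 10*sqrt(2)

10*sqrt(2)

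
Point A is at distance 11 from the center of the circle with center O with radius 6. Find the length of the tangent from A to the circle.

Let T be the point of tangency. Then OT ⊥ AT (radius ⊥ tangent).
In right triangle OTA: OA² = OT² + AT²
11² = 6² + AT²
AT² = 85, AT = sqrt(85)

sqrt(85)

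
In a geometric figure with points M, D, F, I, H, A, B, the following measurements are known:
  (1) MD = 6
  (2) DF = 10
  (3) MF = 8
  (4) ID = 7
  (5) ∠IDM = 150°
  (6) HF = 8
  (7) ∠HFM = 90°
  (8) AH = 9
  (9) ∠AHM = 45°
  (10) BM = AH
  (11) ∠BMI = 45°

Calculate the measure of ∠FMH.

Step 1: By the law of cosines on triangle MFH: MH² = 8² + 8² − 2·8·8·cos(90°) = 128, so MH = 8·√2.
Step 2: By the inverse law of cosines on triangle FMH: cos(∠FMH) = (8² + (8·√2)² − 8²) / (2·8·8·√2) = 128/181.02 = 0.7071, so ∠FMH = 45°.

Therefore, the measure of angle ∠FMH = 45°.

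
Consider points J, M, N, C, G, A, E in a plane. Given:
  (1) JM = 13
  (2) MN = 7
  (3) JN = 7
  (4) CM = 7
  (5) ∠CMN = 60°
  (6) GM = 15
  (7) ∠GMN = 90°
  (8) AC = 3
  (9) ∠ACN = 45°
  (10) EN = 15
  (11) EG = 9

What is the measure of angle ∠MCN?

Step 1: By the law of cosines on triangle CMN: CN² = 7² + 7² − 2·7·7·cos(60°) = 49, so CN = 7.
Step 2: By the inverse law of cosines on triangle MCN: cos(∠MCN) = (7² + 7² − 7²) / (2·7·7) = 49/98 = 0.5, so ∠MCN = 60°.

Therefore, the measure of angle ∠MCN = 60°.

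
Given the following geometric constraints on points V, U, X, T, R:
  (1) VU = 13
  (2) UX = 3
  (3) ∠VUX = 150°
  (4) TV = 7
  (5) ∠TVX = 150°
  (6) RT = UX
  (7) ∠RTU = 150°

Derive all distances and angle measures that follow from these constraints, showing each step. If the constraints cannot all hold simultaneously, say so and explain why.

The constraints are consistent.

From the given relations:
  RT = UX = 3

Step 1: From VU = 13, UX = 3, and ∠VUX = 150°, by the law of cosines:
  VX² = VU² + UX² - 2·VU·UX·cos(150°) = 169 + 9 + 67.55 = 245.5
  VX ≈ 15.67

Step 2: From XV = 15.67, VT = 7, and ∠XVT = 150°, by the law of cosines:
  XT² = XV² + VT² - 2·XV·VT·cos(150°) = 245.5 + 49 + 190 = 484.5
  XT ≈ 22.01

Step 3: From VU = 13, VX = 15.67, UX = 3, by the inverse law of cosines:
  cos(∠UVX) = (VU² + VX² - UX²) / (2·VU·VX)
  ∠UVX = 5.49°

Step 4: From XU = 3, XV = 15.67, UV = 13, by the inverse law of cosines:
  cos(∠UXV) = (XU² + XV² - UV²) / (2·XU·XV)
  ∠UXV = 24.51°

Step 5: From XT = 22.01, XV = 15.67, TV = 7, by the inverse law of cosines:
  cos(∠TXV) = (XT² + XV² - TV²) / (2·XT·XV)
  ∠TXV = 9.15°

Step 6: From TV = 7, TX = 22.01, VX = 15.67, by the inverse law of cosines:
  cos(∠VTX) = (TV² + TX² - VX²) / (2·TV·TX)
  ∠VTX = 20.85°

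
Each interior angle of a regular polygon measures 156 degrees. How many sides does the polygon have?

The exterior angle is the supplement of the interior angle: 180 - 156 = 24 degrees.
Since the exterior angles of any convex polygon sum to 360 degrees, the number of sides is 360 / 24 = 15.

15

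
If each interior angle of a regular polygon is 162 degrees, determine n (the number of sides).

Exterior angle = 180 - 162 = 18. n = 360 / 18 = 20.

20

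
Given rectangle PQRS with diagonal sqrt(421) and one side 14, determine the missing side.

The diagonal of a rectangle forms a right triangle with the two sides.
Rearranging the Pythagorean theorem: missing side = sqrt(d^2 - known^2).
= sqrt(421 - 196) = sqrt(225) = 15.

15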